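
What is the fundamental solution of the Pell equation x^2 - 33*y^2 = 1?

(x, y) = (23, 4)

First expand sqrt(33) as a continued fraction. With x_i = (sqrt(33) + m_i)/d_i and (m_0, d_0) = (0, 1): a_0 = floor(sqrt(33)) = 5, since 5^2 = 25 <= 33 < 36 = 6^2.
Iterate m_{i+1} = d_i*a_i - m_i, d_{i+1} = (33 - m_{i+1}^2)/d_i, a_{i+1} = floor((a_0 + m_{i+1})/d_{i+1}):
  m_1 = 1*5 - 0 = 5, d_1 = (33 - 5^2)/1 = 8/1 = 8, a_1 = floor((5 + 5)/8) = 1.
  m_2 = 8*1 - 5 = 3, d_2 = (33 - 3^2)/8 = 24/8 = 3, a_2 = floor((5 + 3)/3) = 2.
  m_3 = 3*2 - 3 = 3, d_3 = (33 - 3^2)/3 = 24/3 = 8, a_3 = floor((5 + 3)/8) = 1.
  m_4 = 8*1 - 3 = 5, d_4 = (33 - 5^2)/8 = 8/8 = 1, a_4 = floor((5 + 5)/1) = 10.
  m_5 = 1*10 - 5 = 5, d_5 = (33 - 5^2)/1 = 8/1 = 8: (m_5, d_5) = (m_1, d_1) = (5, 8), so from here the quotients repeat a_1, ..., a_4; the period length is 4.
So sqrt(33) = [5; (1, 2, 1, 10)] with period length k = 4.
k is even, so the fundamental solution of x^2 - 33y^2 = 1 is (p_{k-1}, q_{k-1}) = (p_3, q_3); compute convergents through index 3.
Convergents (p_i = a_i*p_{i-1} + p_{i-2}, q_i = a_i*q_{i-1} + q_{i-2} with p_{-2}=0, p_{-1}=1, q_{-2}=1, q_{-1}=0):
  i=0: a_0=5, p_0 = 5*1 + 0 = 5, q_0 = 5*0 + 1 = 1.
  i=1: a_1=1, p_1 = 1*5 + 1 = 6, q_1 = 1*1 + 0 = 1.
  i=2: a_2=2, p_2 = 2*6 + 5 = 17, q_2 = 2*1 + 1 = 3.
  i=3: a_3=1, p_3 = 1*17 + 6 = 23, q_3 = 1*3 + 1 = 4.
Check: 23^2 - 33*4^2 = 529 - 528 = 1, so (x, y) = (23, 4) solves the equation, and by the theorem it is the least positive solution.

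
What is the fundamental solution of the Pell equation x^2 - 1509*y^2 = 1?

(x, y) = (64393055, 1657656)

First expand sqrt(1509) as a continued fraction. With x_i = (sqrt(1509) + m_i)/d_i and (m_0, d_0) = (0, 1): a_0 = floor(sqrt(1509)) = 38, since 38^2 = 1444 <= 1509 < 1521 = 39^2.
Iterate m_{i+1} = d_i*a_i - m_i, d_{i+1} = (1509 - m_{i+1}^2)/d_i, a_{i+1} = floor((a_0 + m_{i+1})/d_{i+1}):
  m_1 = 1*38 - 0 = 38, d_1 = (1509 - 38^2)/1 = 65/1 = 65, a_1 = floor((38 + 38)/65) = 1.
  m_2 = 65*1 - 38 = 27, d_2 = (1509 - 27^2)/65 = 780/65 = 12, a_2 = floor((38 + 27)/12) = 5.
  m_3 = 12*5 - 27 = 33, d_3 = (1509 - 33^2)/12 = 420/12 = 35, a_3 = floor((38 + 33)/35) = 2.
  m_4 = 35*2 - 33 = 37, d_4 = (1509 - 37^2)/35 = 140/35 = 4, a_4 = floor((38 + 37)/4) = 18.
  m_5 = 4*18 - 37 = 35, d_5 = (1509 - 35^2)/4 = 284/4 = 71, a_5 = floor((38 + 35)/71) = 1.
  m_6 = 71*1 - 35 = 36, d_6 = (1509 - 36^2)/71 = 213/71 = 3, a_6 = floor((38 + 36)/3) = 24.
  m_7 = 3*24 - 36 = 36, d_7 = (1509 - 36^2)/3 = 213/3 = 71, a_7 = floor((38 + 36)/71) = 1.
  m_8 = 71*1 - 36 = 35, d_8 = (1509 - 35^2)/71 = 284/71 = 4, a_8 = floor((38 + 35)/4) = 18.
  m_9 = 4*18 - 35 = 37, d_9 = (1509 - 37^2)/4 = 140/4 = 35, a_9 = floor((38 + 37)/35) = 2.
  m_10 = 35*2 - 37 = 33, d_10 = (1509 - 33^2)/35 = 420/35 = 12, a_10 = floor((38 + 33)/12) = 5.
  m_11 = 12*5 - 33 = 27, d_11 = (1509 - 27^2)/12 = 780/12 = 65, a_11 = floor((38 + 27)/65) = 1.
  m_12 = 65*1 - 27 = 38, d_12 = (1509 - 38^2)/65 = 65/65 = 1, a_12 = floor((38 + 38)/1) = 76.
  m_13 = 1*76 - 38 = 38, d_13 = (1509 - 38^2)/1 = 65/1 = 65: (m_13, d_13) = (m_1, d_1) = (38, 65), so from here the quotients repeat a_1, ..., a_12; the period length is 12.
So sqrt(1509) = [38; (1, 5, 2, 18, 1, 24, 1, 18, 2, 5, 1, 76)] with period length k = 12.
k is even, so the fundamental solution of x^2 - 1509y^2 = 1 is (p_{k-1}, q_{k-1}) = (p_11, q_11); compute convergents through index 11.
Convergents (p_i = a_i*p_{i-1} + p_{i-2}, q_i = a_i*q_{i-1} + q_{i-2} with p_{-2}=0, p_{-1}=1, q_{-2}=1, q_{-1}=0):
  i=0: a_0=38, p_0 = 38*1 + 0 = 38, q_0 = 38*0 + 1 = 1.
  i=1: a_1=1, p_1 = 1*38 + 1 = 39, q_1 = 1*1 + 0 = 1.
  i=2: a_2=5, p_2 = 5*39 + 38 = 233, q_2 = 5*1 + 1 = 6.
  i=3: a_3=2, p_3 = 2*233 + 39 = 505, q_3 = 2*6 + 1 = 13.
  i=4: a_4=18, p_4 = 18*505 + 233 = 9323, q_4 = 18*13 + 6 = 240.
  i=5: a_5=1, p_5 = 1*9323 + 505 = 9828, q_5 = 1*240 + 13 = 253.
  i=6: a_6=24, p_6 = 24*9828 + 9323 = 245195, q_6 = 24*253 + 240 = 6312.
  i=7: a_7=1, p_7 = 1*245195 + 9828 = 255023, q_7 = 1*6312 + 253 = 6565.
  i=8: a_8=18, p_8 = 18*255023 + 245195 = 4835609, q_8 = 18*6565 + 6312 = 124482.
  i=9: a_9=2, p_9 = 2*4835609 + 255023 = 9926241, q_9 = 2*124482 + 6565 = 255529.
  i=10: a_10=5, p_10 = 5*9926241 + 4835609 = 54466814, q_10 = 5*255529 + 124482 = 1402127.
  i=11: a_11=1, p_11 = 1*54466814 + 9926241 = 64393055, q_11 = 1*1402127 + 255529 = 1657656.
Check: 64393055^2 - 1509*1657656^2 = 4146465532233025 - 4146465532233024 = 1, so (x, y) = (64393055, 1657656) solves the equation, and by the theorem it is the least positive solution.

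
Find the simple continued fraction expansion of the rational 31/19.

Run the Euclidean algorithm on 31 and 19; the successive quotients are the partial quotients a_0, a_1, ... (each step inverts the fractional part left over by the previous one):
  31 = 1*19 + 12, so a_0 = 1.
  19 = 1*12 + 7, so a_1 = 1.
  12 = 1*7 + 5, so a_2 = 1.
  7 = 1*5 + 2, so a_3 = 1.
  5 = 2*2 + 1, so a_4 = 2.
  2 = 2*1 + 0, so a_5 = 2.
The remainder reaches 0 after 6 divisions, so the expansion has 6 partial quotients, read off in order.

[1; 1, 1, 1, 2, 2]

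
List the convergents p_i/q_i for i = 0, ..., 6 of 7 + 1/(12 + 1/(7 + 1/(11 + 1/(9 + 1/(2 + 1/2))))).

Using the convergent recurrence p_i = a_i*p_{i-1} + p_{i-2}, q_i = a_i*q_{i-1} + q_{i-2} with p_{-2}=0, p_{-1}=1, q_{-2}=1, q_{-1}=0:
  i=0: a_0=7, p_0 = 7*1 + 0 = 7, q_0 = 7*0 + 1 = 1.
  i=1: a_1=12, p_1 = 12*7 + 1 = 85, q_1 = 12*1 + 0 = 12.
  i=2: a_2=7, p_2 = 7*85 + 7 = 602, q_2 = 7*12 + 1 = 85.
  i=3: a_3=11, p_3 = 11*602 + 85 = 6707, q_3 = 11*85 + 12 = 947.
  i=4: a_4=9, p_4 = 9*6707 + 602 = 60965, q_4 = 9*947 + 85 = 8608.
  i=5: a_5=2, p_5 = 2*60965 + 6707 = 128637, q_5 = 2*8608 + 947 = 18163.
  i=6: a_6=2, p_6 = 2*128637 + 60965 = 318239, q_6 = 2*18163 + 8608 = 44934.

7/1, 85/12, 602/85, 6707/947, 60965/8608, 128637/18163, 318239/44934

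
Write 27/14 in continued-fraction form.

[1; 1, 13]

Run the Euclidean algorithm on 27 and 14; the successive quotients are the partial quotients a_0, a_1, ... (each step inverts the fractional part left over by the previous one):
  27 = 1*14 + 13, so a_0 = 1.
  14 = 1*13 + 1, so a_1 = 1.
  13 = 13*1 + 0, so a_2 = 13.
The remainder reaches 0 after 3 divisions, so the expansion has 3 partial quotients, read off in order.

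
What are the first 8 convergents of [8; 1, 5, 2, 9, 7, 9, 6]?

8/1, 9/1, 53/6, 115/13, 1088/123, 7731/874, 70667/7989, 431733/48808

Using the convergent recurrence p_i = a_i*p_{i-1} + p_{i-2}, q_i = a_i*q_{i-1} + q_{i-2} with p_{-2}=0, p_{-1}=1, q_{-2}=1, q_{-1}=0:
  i=0: a_0=8, p_0 = 8*1 + 0 = 8, q_0 = 8*0 + 1 = 1.
  i=1: a_1=1, p_1 = 1*8 + 1 = 9, q_1 = 1*1 + 0 = 1.
  i=2: a_2=5, p_2 = 5*9 + 8 = 53, q_2 = 5*1 + 1 = 6.
  i=3: a_3=2, p_3 = 2*53 + 9 = 115, q_3 = 2*6 + 1 = 13.
  i=4: a_4=9, p_4 = 9*115 + 53 = 1088, q_4 = 9*13 + 6 = 123.
  i=5: a_5=7, p_5 = 7*1088 + 115 = 7731, q_5 = 7*123 + 13 = 874.
  i=6: a_6=9, p_6 = 9*7731 + 1088 = 70667, q_6 = 9*874 + 123 = 7989.
  i=7: a_7=6, p_7 = 6*70667 + 7731 = 431733, q_7 = 6*7989 + 874 = 48808.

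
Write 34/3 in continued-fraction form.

[11; 3]

Run the Euclidean algorithm on 34 and 3; the successive quotients are the partial quotients a_0, a_1, ... (each step inverts the fractional part left over by the previous one):
  34 = 11*3 + 1, so a_0 = 11.
  3 = 3*1 + 0, so a_1 = 3.
The remainder reaches 0 after 2 divisions, so the expansion has 2 partial quotients, read off in order.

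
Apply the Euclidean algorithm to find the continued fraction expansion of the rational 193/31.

[6; 4, 2, 3]

Run the Euclidean algorithm on 193 and 31; the successive quotients are the partial quotients a_0, a_1, ... (each step inverts the fractional part left over by the previous one):
  193 = 6*31 + 7, so a_0 = 6.
  31 = 4*7 + 3, so a_1 = 4.
  7 = 2*3 + 1, so a_2 = 2.
  3 = 3*1 + 0, so a_3 = 3.
The remainder reaches 0 after 4 divisions, so the expansion has 4 partial quotients, read off in order.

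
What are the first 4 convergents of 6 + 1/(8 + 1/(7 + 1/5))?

Using the convergent recurrence p_i = a_i*p_{i-1} + p_{i-2}, q_i = a_i*q_{i-1} + q_{i-2} with p_{-2}=0, p_{-1}=1, q_{-2}=1, q_{-1}=0:
  i=0: a_0=6, p_0 = 6*1 + 0 = 6, q_0 = 6*0 + 1 = 1.
  i=1: a_1=8, p_1 = 8*6 + 1 = 49, q_1 = 8*1 + 0 = 8.
  i=2: a_2=7, p_2 = 7*49 + 6 = 349, q_2 = 7*8 + 1 = 57.
  i=3: a_3=5, p_3 = 5*349 + 49 = 1794, q_3 = 5*57 + 8 = 293.

6/1, 49/8, 349/57, 1794/293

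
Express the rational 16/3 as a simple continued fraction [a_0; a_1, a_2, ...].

[5; 3]

Run the Euclidean algorithm on 16 and 3; the successive quotients are the partial quotients a_0, a_1, ... (each step inverts the fractional part left over by the previous one):
  16 = 5*3 + 1, so a_0 = 5.
  3 = 3*1 + 0, so a_1 = 3.
The remainder reaches 0 after 2 divisions, so the expansion has 2 partial quotients, read off in order.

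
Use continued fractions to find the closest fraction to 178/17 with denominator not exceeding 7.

Expand x = 178/17 as a continued fraction with the Euclidean algorithm:
  178 = 10*17 + 8, so a_0 = 10.
  17 = 2*8 + 1, so a_1 = 2.
  8 = 8*1 + 0, so a_2 = 8.
so x = [10; 2, 8].
Convergents (p_i = a_i*p_{i-1} + p_{i-2}, q_i = a_i*q_{i-1} + q_{i-2} with p_{-2}=0, p_{-1}=1, q_{-2}=1, q_{-1}=0), until the denominator exceeds 7:
  i=0: a_0=10, p_0 = 10*1 + 0 = 10, q_0 = 10*0 + 1 = 1.
  i=1: a_1=2, p_1 = 2*10 + 1 = 21, q_1 = 2*1 + 0 = 2.
  i=2: a_2=8, p_2 = 8*21 + 10 = 178, q_2 = 8*2 + 1 = 17.
q_2 = 17 > 7, so the last convergent with denominator <= 7 is p_1/q_1 = 21/2.
The closest fraction with denominator <= 7 is either p_1/q_1 or the intermediate fraction (k*p_1 + p_0)/(k*q_1 + q_0) with the largest k >= 1 whose denominator stays <= 7; these approach x as k grows, and every other convergent or intermediate fraction in range is farther away.
Largest k: floor((7 - q_0)/q_1) = floor((7 - 1)/2) = 3.
That gives (3*21 + 10)/(3*2 + 1) = 73/7.
Compare the errors: |x - 21/2| = |178*2 - 21*17|/(17*2) = 1/34, and |x - 73/7| = |178*7 - 73*17|/(17*7) = 5/119.
Cross-multiplying, 1*119 = 119 < 170 = 5*34, so 1/34 is smaller: the convergent 21/2 is closer to x than 73/7.

21/2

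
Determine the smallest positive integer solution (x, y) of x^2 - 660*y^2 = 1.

(x, y) = (1079, 42)

First expand sqrt(660) as a continued fraction. With x_i = (sqrt(660) + m_i)/d_i and (m_0, d_0) = (0, 1): a_0 = floor(sqrt(660)) = 25, since 25^2 = 625 <= 660 < 676 = 26^2.
Iterate m_{i+1} = d_i*a_i - m_i, d_{i+1} = (660 - m_{i+1}^2)/d_i, a_{i+1} = floor((a_0 + m_{i+1})/d_{i+1}):
  m_1 = 1*25 - 0 = 25, d_1 = (660 - 25^2)/1 = 35/1 = 35, a_1 = floor((25 + 25)/35) = 1.
  m_2 = 35*1 - 25 = 10, d_2 = (660 - 10^2)/35 = 560/35 = 16, a_2 = floor((25 + 10)/16) = 2.
  m_3 = 16*2 - 10 = 22, d_3 = (660 - 22^2)/16 = 176/16 = 11, a_3 = floor((25 + 22)/11) = 4.
  m_4 = 11*4 - 22 = 22, d_4 = (660 - 22^2)/11 = 176/11 = 16, a_4 = floor((25 + 22)/16) = 2.
  m_5 = 16*2 - 22 = 10, d_5 = (660 - 10^2)/16 = 560/16 = 35, a_5 = floor((25 + 10)/35) = 1.
  m_6 = 35*1 - 10 = 25, d_6 = (660 - 25^2)/35 = 35/35 = 1, a_6 = floor((25 + 25)/1) = 50.
  m_7 = 1*50 - 25 = 25, d_7 = (660 - 25^2)/1 = 35/1 = 35: (m_7, d_7) = (m_1, d_1) = (25, 35), so from here the quotients repeat a_1, ..., a_6; the period length is 6.
So sqrt(660) = [25; (1, 2, 4, 2, 1, 50)] with period length k = 6.
k is even, so the fundamental solution of x^2 - 660y^2 = 1 is (p_{k-1}, q_{k-1}) = (p_5, q_5); compute convergents through index 5.
Convergents (p_i = a_i*p_{i-1} + p_{i-2}, q_i = a_i*q_{i-1} + q_{i-2} with p_{-2}=0, p_{-1}=1, q_{-2}=1, q_{-1}=0):
  i=0: a_0=25, p_0 = 25*1 + 0 = 25, q_0 = 25*0 + 1 = 1.
  i=1: a_1=1, p_1 = 1*25 + 1 = 26, q_1 = 1*1 + 0 = 1.
  i=2: a_2=2, p_2 = 2*26 + 25 = 77, q_2 = 2*1 + 1 = 3.
  i=3: a_3=4, p_3 = 4*77 + 26 = 334, q_3 = 4*3 + 1 = 13.
  i=4: a_4=2, p_4 = 2*334 + 77 = 745, q_4 = 2*13 + 3 = 29.
  i=5: a_5=1, p_5 = 1*745 + 334 = 1079, q_5 = 1*29 + 13 = 42.
Check: 1079^2 - 660*42^2 = 1164241 - 1164240 = 1, so (x, y) = (1079, 42) solves the equation, and by the theorem it is the least positive solution.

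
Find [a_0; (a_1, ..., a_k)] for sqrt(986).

[31; (2, 2, 62)]

Write x_i = (sqrt(986) + m_i)/d_i with (m_0, d_0) = (0, 1). a_0 = floor(sqrt(986)) = 31, since 31^2 = 961 <= 986 < 1024 = 32^2.
Iterate m_{i+1} = d_i*a_i - m_i, d_{i+1} = (986 - m_{i+1}^2)/d_i, a_{i+1} = floor((a_0 + m_{i+1})/d_{i+1}):
  m_1 = 1*31 - 0 = 31, d_1 = (986 - 31^2)/1 = 25/1 = 25, a_1 = floor((31 + 31)/25) = 2.
  m_2 = 25*2 - 31 = 19, d_2 = (986 - 19^2)/25 = 625/25 = 25, a_2 = floor((31 + 19)/25) = 2.
  m_3 = 25*2 - 19 = 31, d_3 = (986 - 31^2)/25 = 25/25 = 1, a_3 = floor((31 + 31)/1) = 62.
  m_4 = 1*62 - 31 = 31, d_4 = (986 - 31^2)/1 = 25/1 = 25: (m_4, d_4) = (m_1, d_1) = (31, 25), so from here the quotients repeat a_1, ..., a_3; the period length is 3.
Hence the expansion of sqrt(986) is a_0 = 31 followed by the repeating block 2, 2, 62 (period 3).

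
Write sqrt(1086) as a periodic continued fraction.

Write x_i = (sqrt(1086) + m_i)/d_i with (m_0, d_0) = (0, 1). a_0 = floor(sqrt(1086)) = 32, since 32^2 = 1024 <= 1086 < 1089 = 33^2.
Iterate m_{i+1} = d_i*a_i - m_i, d_{i+1} = (1086 - m_{i+1}^2)/d_i, a_{i+1} = floor((a_0 + m_{i+1})/d_{i+1}):
  m_1 = 1*32 - 0 = 32, d_1 = (1086 - 32^2)/1 = 62/1 = 62, a_1 = floor((32 + 32)/62) = 1.
  m_2 = 62*1 - 32 = 30, d_2 = (1086 - 30^2)/62 = 186/62 = 3, a_2 = floor((32 + 30)/3) = 20.
  m_3 = 3*20 - 30 = 30, d_3 = (1086 - 30^2)/3 = 186/3 = 62, a_3 = floor((32 + 30)/62) = 1.
  m_4 = 62*1 - 30 = 32, d_4 = (1086 - 32^2)/62 = 62/62 = 1, a_4 = floor((32 + 32)/1) = 64.
  m_5 = 1*64 - 32 = 32, d_5 = (1086 - 32^2)/1 = 62/1 = 62: (m_5, d_5) = (m_1, d_1) = (32, 62), so from here the quotients repeat a_1, ..., a_4; the period length is 4.
Hence the expansion of sqrt(1086) is a_0 = 32 followed by the repeating block 1, 20, 1, 64 (period 4).

[32; (1, 20, 1, 64)]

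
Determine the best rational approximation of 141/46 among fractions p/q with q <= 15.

Expand x = 141/46 as a continued fraction with the Euclidean algorithm:
  141 = 3*46 + 3, so a_0 = 3.
  46 = 15*3 + 1, so a_1 = 15.
  3 = 3*1 + 0, so a_2 = 3.
so x = [3; 15, 3].
Convergents (p_i = a_i*p_{i-1} + p_{i-2}, q_i = a_i*q_{i-1} + q_{i-2} with p_{-2}=0, p_{-1}=1, q_{-2}=1, q_{-1}=0), until the denominator exceeds 15:
  i=0: a_0=3, p_0 = 3*1 + 0 = 3, q_0 = 3*0 + 1 = 1.
  i=1: a_1=15, p_1 = 15*3 + 1 = 46, q_1 = 15*1 + 0 = 15.
  i=2: a_2=3, p_2 = 3*46 + 3 = 141, q_2 = 3*15 + 1 = 46.
q_2 = 46 > 15, so the last convergent with denominator <= 15 is p_1/q_1 = 46/15.
The closest fraction with denominator <= 15 is either p_1/q_1 or the intermediate fraction (k*p_1 + p_0)/(k*q_1 + q_0) with the largest k >= 1 whose denominator stays <= 15; these approach x as k grows, and every other convergent or intermediate fraction in range is farther away.
Largest k: floor((15 - q_0)/q_1) = floor((15 - 1)/15) = 0.
Since k = 0, no intermediate fraction beyond p_1/q_1 has denominator <= 15, so the convergent 46/15 is the closest (its error is |141*15 - 46*46|/(46*15) = 1/690).

46/15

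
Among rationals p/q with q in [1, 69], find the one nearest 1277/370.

107/31

Expand x = 1277/370 as a continued fraction with the Euclidean algorithm:
  1277 = 3*370 + 167, so a_0 = 3.
  370 = 2*167 + 36, so a_1 = 2.
  167 = 4*36 + 23, so a_2 = 4.
  36 = 1*23 + 13, so a_3 = 1.
  23 = 1*13 + 10, so a_4 = 1.
  13 = 1*10 + 3, so a_5 = 1.
  10 = 3*3 + 1, so a_6 = 3.
  3 = 3*1 + 0, so a_7 = 3.
so x = [3; 2, 4, 1, 1, 1, 3, 3].
Convergents (p_i = a_i*p_{i-1} + p_{i-2}, q_i = a_i*q_{i-1} + q_{i-2} with p_{-2}=0, p_{-1}=1, q_{-2}=1, q_{-1}=0), until the denominator exceeds 69:
  i=0: a_0=3, p_0 = 3*1 + 0 = 3, q_0 = 3*0 + 1 = 1.
  i=1: a_1=2, p_1 = 2*3 + 1 = 7, q_1 = 2*1 + 0 = 2.
  i=2: a_2=4, p_2 = 4*7 + 3 = 31, q_2 = 4*2 + 1 = 9.
  i=3: a_3=1, p_3 = 1*31 + 7 = 38, q_3 = 1*9 + 2 = 11.
  i=4: a_4=1, p_4 = 1*38 + 31 = 69, q_4 = 1*11 + 9 = 20.
  i=5: a_5=1, p_5 = 1*69 + 38 = 107, q_5 = 1*20 + 11 = 31.
  i=6: a_6=3, p_6 = 3*107 + 69 = 390, q_6 = 3*31 + 20 = 113.
q_6 = 113 > 69, so the last convergent with denominator <= 69 is p_5/q_5 = 107/31.
The closest fraction with denominator <= 69 is either p_5/q_5 or the intermediate fraction (k*p_5 + p_4)/(k*q_5 + q_4) with the largest k >= 1 whose denominator stays <= 69; these approach x as k grows, and every other convergent or intermediate fraction in range is farther away.
Largest k: floor((69 - q_4)/q_5) = floor((69 - 20)/31) = 1.
That gives (1*107 + 69)/(1*31 + 20) = 176/51.
Compare the errors: |x - 107/31| = |1277*31 - 107*370|/(370*31) = 3/11470, and |x - 176/51| = |1277*51 - 176*370|/(370*51) = 7/18870.
Cross-multiplying, 3*18870 = 56610 < 80290 = 7*11470, so 3/11470 is smaller: the convergent 107/31 is closer to x than 176/51.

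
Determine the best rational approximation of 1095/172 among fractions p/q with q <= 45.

Expand x = 1095/172 as a continued fraction with the Euclidean algorithm:
  1095 = 6*172 + 63, so a_0 = 6.
  172 = 2*63 + 46, so a_1 = 2.
  63 = 1*46 + 17, so a_2 = 1.
  46 = 2*17 + 12, so a_3 = 2.
  17 = 1*12 + 5, so a_4 = 1.
  12 = 2*5 + 2, so a_5 = 2.
  5 = 2*2 + 1, so a_6 = 2.
  2 = 2*1 + 0, so a_7 = 2.
so x = [6; 2, 1, 2, 1, 2, 2, 2].
Convergents (p_i = a_i*p_{i-1} + p_{i-2}, q_i = a_i*q_{i-1} + q_{i-2} with p_{-2}=0, p_{-1}=1, q_{-2}=1, q_{-1}=0), until the denominator exceeds 45:
  i=0: a_0=6, p_0 = 6*1 + 0 = 6, q_0 = 6*0 + 1 = 1.
  i=1: a_1=2, p_1 = 2*6 + 1 = 13, q_1 = 2*1 + 0 = 2.
  i=2: a_2=1, p_2 = 1*13 + 6 = 19, q_2 = 1*2 + 1 = 3.
  i=3: a_3=2, p_3 = 2*19 + 13 = 51, q_3 = 2*3 + 2 = 8.
  i=4: a_4=1, p_4 = 1*51 + 19 = 70, q_4 = 1*8 + 3 = 11.
  i=5: a_5=2, p_5 = 2*70 + 51 = 191, q_5 = 2*11 + 8 = 30.
  i=6: a_6=2, p_6 = 2*191 + 70 = 452, q_6 = 2*30 + 11 = 71.
q_6 = 71 > 45, so the last convergent with denominator <= 45 is p_5/q_5 = 191/30.
The closest fraction with denominator <= 45 is either p_5/q_5 or the intermediate fraction (k*p_5 + p_4)/(k*q_5 + q_4) with the largest k >= 1 whose denominator stays <= 45; these approach x as k grows, and every other convergent or intermediate fraction in range is farther away.
Largest k: floor((45 - q_4)/q_5) = floor((45 - 11)/30) = 1.
That gives (1*191 + 70)/(1*30 + 11) = 261/41.
Compare the errors: |x - 191/30| = |1095*30 - 191*172|/(172*30) = 2/5160, and |x - 261/41| = |1095*41 - 261*172|/(172*41) = 3/7052.
Cross-multiplying, 2*7052 = 14104 < 15480 = 3*5160, so 2/5160 is smaller: the convergent 191/30 is closer to x than 261/41.

191/30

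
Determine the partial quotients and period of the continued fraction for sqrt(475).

Write x_i = (sqrt(475) + m_i)/d_i with (m_0, d_0) = (0, 1). a_0 = floor(sqrt(475)) = 21, since 21^2 = 441 <= 475 < 484 = 22^2.
Iterate m_{i+1} = d_i*a_i - m_i, d_{i+1} = (475 - m_{i+1}^2)/d_i, a_{i+1} = floor((a_0 + m_{i+1})/d_{i+1}):
  m_1 = 1*21 - 0 = 21, d_1 = (475 - 21^2)/1 = 34/1 = 34, a_1 = floor((21 + 21)/34) = 1.
  m_2 = 34*1 - 21 = 13, d_2 = (475 - 13^2)/34 = 306/34 = 9, a_2 = floor((21 + 13)/9) = 3.
  m_3 = 9*3 - 13 = 14, d_3 = (475 - 14^2)/9 = 279/9 = 31, a_3 = floor((21 + 14)/31) = 1.
  m_4 = 31*1 - 14 = 17, d_4 = (475 - 17^2)/31 = 186/31 = 6, a_4 = floor((21 + 17)/6) = 6.
  m_5 = 6*6 - 17 = 19, d_5 = (475 - 19^2)/6 = 114/6 = 19, a_5 = floor((21 + 19)/19) = 2.
  m_6 = 19*2 - 19 = 19, d_6 = (475 - 19^2)/19 = 114/19 = 6, a_6 = floor((21 + 19)/6) = 6.
  m_7 = 6*6 - 19 = 17, d_7 = (475 - 17^2)/6 = 186/6 = 31, a_7 = floor((21 + 17)/31) = 1.
  m_8 = 31*1 - 17 = 14, d_8 = (475 - 14^2)/31 = 279/31 = 9, a_8 = floor((21 + 14)/9) = 3.
  m_9 = 9*3 - 14 = 13, d_9 = (475 - 13^2)/9 = 306/9 = 34, a_9 = floor((21 + 13)/34) = 1.
  m_10 = 34*1 - 13 = 21, d_10 = (475 - 21^2)/34 = 34/34 = 1, a_10 = floor((21 + 21)/1) = 42.
  m_11 = 1*42 - 21 = 21, d_11 = (475 - 21^2)/1 = 34/1 = 34: (m_11, d_11) = (m_1, d_1) = (21, 34), so from here the quotients repeat a_1, ..., a_10; the period length is 10.
Hence the expansion of sqrt(475) is a_0 = 21 followed by the repeating block 1, 3, 1, 6, 2, 6, 1, 3, 1, 42 (period 10).

[21; (1, 3, 1, 6, 2, 6, 1, 3, 1, 42)]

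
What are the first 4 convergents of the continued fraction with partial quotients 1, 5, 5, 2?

Using the convergent recurrence p_i = a_i*p_{i-1} + p_{i-2}, q_i = a_i*q_{i-1} + q_{i-2} with p_{-2}=0, p_{-1}=1, q_{-2}=1, q_{-1}=0:
  i=0: a_0=1, p_0 = 1*1 + 0 = 1, q_0 = 1*0 + 1 = 1.
  i=1: a_1=5, p_1 = 5*1 + 1 = 6, q_1 = 5*1 + 0 = 5.
  i=2: a_2=5, p_2 = 5*6 + 1 = 31, q_2 = 5*5 + 1 = 26.
  i=3: a_3=2, p_3 = 2*31 + 6 = 68, q_3 = 2*26 + 5 = 57.

1/1, 6/5, 31/26, 68/57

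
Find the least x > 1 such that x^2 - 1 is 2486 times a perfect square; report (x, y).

First expand sqrt(2486) as a continued fraction. With x_i = (sqrt(2486) + m_i)/d_i and (m_0, d_0) = (0, 1): a_0 = floor(sqrt(2486)) = 49, since 49^2 = 2401 <= 2486 < 2500 = 50^2.
Iterate m_{i+1} = d_i*a_i - m_i, d_{i+1} = (2486 - m_{i+1}^2)/d_i, a_{i+1} = floor((a_0 + m_{i+1})/d_{i+1}):
  m_1 = 1*49 - 0 = 49, d_1 = (2486 - 49^2)/1 = 85/1 = 85, a_1 = floor((49 + 49)/85) = 1.
  m_2 = 85*1 - 49 = 36, d_2 = (2486 - 36^2)/85 = 1190/85 = 14, a_2 = floor((49 + 36)/14) = 6.
  m_3 = 14*6 - 36 = 48, d_3 = (2486 - 48^2)/14 = 182/14 = 13, a_3 = floor((49 + 48)/13) = 7.
  m_4 = 13*7 - 48 = 43, d_4 = (2486 - 43^2)/13 = 637/13 = 49, a_4 = floor((49 + 43)/49) = 1.
  m_5 = 49*1 - 43 = 6, d_5 = (2486 - 6^2)/49 = 2450/49 = 50, a_5 = floor((49 + 6)/50) = 1.
  m_6 = 50*1 - 6 = 44, d_6 = (2486 - 44^2)/50 = 550/50 = 11, a_6 = floor((49 + 44)/11) = 8.
  m_7 = 11*8 - 44 = 44, d_7 = (2486 - 44^2)/11 = 550/11 = 50, a_7 = floor((49 + 44)/50) = 1.
  m_8 = 50*1 - 44 = 6, d_8 = (2486 - 6^2)/50 = 2450/50 = 49, a_8 = floor((49 + 6)/49) = 1.
  m_9 = 49*1 - 6 = 43, d_9 = (2486 - 43^2)/49 = 637/49 = 13, a_9 = floor((49 + 43)/13) = 7.
  m_10 = 13*7 - 43 = 48, d_10 = (2486 - 48^2)/13 = 182/13 = 14, a_10 = floor((49 + 48)/14) = 6.
  m_11 = 14*6 - 48 = 36, d_11 = (2486 - 36^2)/14 = 1190/14 = 85, a_11 = floor((49 + 36)/85) = 1.
  m_12 = 85*1 - 36 = 49, d_12 = (2486 - 49^2)/85 = 85/85 = 1, a_12 = floor((49 + 49)/1) = 98.
  m_13 = 1*98 - 49 = 49, d_13 = (2486 - 49^2)/1 = 85/1 = 85: (m_13, d_13) = (m_1, d_1) = (49, 85), so from here the quotients repeat a_1, ..., a_12; the period length is 12.
So sqrt(2486) = [49; (1, 6, 7, 1, 1, 8, 1, 1, 7, 6, 1, 98)] with period length k = 12.
k is even, so the fundamental solution of x^2 - 2486y^2 = 1 is (p_{k-1}, q_{k-1}) = (p_11, q_11); compute convergents through index 11.
Convergents (p_i = a_i*p_{i-1} + p_{i-2}, q_i = a_i*q_{i-1} + q_{i-2} with p_{-2}=0, p_{-1}=1, q_{-2}=1, q_{-1}=0):
  i=0: a_0=49, p_0 = 49*1 + 0 = 49, q_0 = 49*0 + 1 = 1.
  i=1: a_1=1, p_1 = 1*49 + 1 = 50, q_1 = 1*1 + 0 = 1.
  i=2: a_2=6, p_2 = 6*50 + 49 = 349, q_2 = 6*1 + 1 = 7.
  i=3: a_3=7, p_3 = 7*349 + 50 = 2493, q_3 = 7*7 + 1 = 50.
  i=4: a_4=1, p_4 = 1*2493 + 349 = 2842, q_4 = 1*50 + 7 = 57.
  i=5: a_5=1, p_5 = 1*2842 + 2493 = 5335, q_5 = 1*57 + 50 = 107.
  i=6: a_6=8, p_6 = 8*5335 + 2842 = 45522, q_6 = 8*107 + 57 = 913.
  i=7: a_7=1, p_7 = 1*45522 + 5335 = 50857, q_7 = 1*913 + 107 = 1020.
  i=8: a_8=1, p_8 = 1*50857 + 45522 = 96379, q_8 = 1*1020 + 913 = 1933.
  i=9: a_9=7, p_9 = 7*96379 + 50857 = 725510, q_9 = 7*1933 + 1020 = 14551.
  i=10: a_10=6, p_10 = 6*725510 + 96379 = 4449439, q_10 = 6*14551 + 1933 = 89239.
  i=11: a_11=1, p_11 = 1*4449439 + 725510 = 5174949, q_11 = 1*89239 + 14551 = 103790.
Check: 5174949^2 - 2486*103790^2 = 26780097152601 - 26780097152600 = 1, so (x, y) = (5174949, 103790) solves the equation, and by the theorem it is the least positive solution.

(x, y) = (5174949, 103790)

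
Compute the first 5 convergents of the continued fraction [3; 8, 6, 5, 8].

3/1, 25/8, 153/49, 790/253, 6473/2073

Using the convergent recurrence p_i = a_i*p_{i-1} + p_{i-2}, q_i = a_i*q_{i-1} + q_{i-2} with p_{-2}=0, p_{-1}=1, q_{-2}=1, q_{-1}=0:
  i=0: a_0=3, p_0 = 3*1 + 0 = 3, q_0 = 3*0 + 1 = 1.
  i=1: a_1=8, p_1 = 8*3 + 1 = 25, q_1 = 8*1 + 0 = 8.
  i=2: a_2=6, p_2 = 6*25 + 3 = 153, q_2 = 6*8 + 1 = 49.
  i=3: a_3=5, p_3 = 5*153 + 25 = 790, q_3 = 5*49 + 8 = 253.
  i=4: a_4=8, p_4 = 8*790 + 153 = 6473, q_4 = 8*253 + 49 = 2073.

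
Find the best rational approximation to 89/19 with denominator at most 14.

Expand x = 89/19 as a continued fraction with the Euclidean algorithm:
  89 = 4*19 + 13, so a_0 = 4.
  19 = 1*13 + 6, so a_1 = 1.
  13 = 2*6 + 1, so a_2 = 2.
  6 = 6*1 + 0, so a_3 = 6.
so x = [4; 1, 2, 6].
Convergents (p_i = a_i*p_{i-1} + p_{i-2}, q_i = a_i*q_{i-1} + q_{i-2} with p_{-2}=0, p_{-1}=1, q_{-2}=1, q_{-1}=0), until the denominator exceeds 14:
  i=0: a_0=4, p_0 = 4*1 + 0 = 4, q_0 = 4*0 + 1 = 1.
  i=1: a_1=1, p_1 = 1*4 + 1 = 5, q_1 = 1*1 + 0 = 1.
  i=2: a_2=2, p_2 = 2*5 + 4 = 14, q_2 = 2*1 + 1 = 3.
  i=3: a_3=6, p_3 = 6*14 + 5 = 89, q_3 = 6*3 + 1 = 19.
q_3 = 19 > 14, so the last convergent with denominator <= 14 is p_2/q_2 = 14/3.
The closest fraction with denominator <= 14 is either p_2/q_2 or the intermediate fraction (k*p_2 + p_1)/(k*q_2 + q_1) with the largest k >= 1 whose denominator stays <= 14; these approach x as k grows, and every other convergent or intermediate fraction in range is farther away.
Largest k: floor((14 - q_1)/q_2) = floor((14 - 1)/3) = 4.
That gives (4*14 + 5)/(4*3 + 1) = 61/13.
Compare the errors: |x - 14/3| = |89*3 - 14*19|/(19*3) = 1/57, and |x - 61/13| = |89*13 - 61*19|/(19*13) = 2/247.
Cross-multiplying, 2*57 = 114 < 247 = 1*247, so 2/247 is smaller: the intermediate fraction 61/13 is closer to x than 14/3.

61/13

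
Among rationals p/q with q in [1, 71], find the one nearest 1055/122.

Expand x = 1055/122 as a continued fraction with the Euclidean algorithm:
  1055 = 8*122 + 79, so a_0 = 8.
  122 = 1*79 + 43, so a_1 = 1.
  79 = 1*43 + 36, so a_2 = 1.
  43 = 1*36 + 7, so a_3 = 1.
  36 = 5*7 + 1, so a_4 = 5.
  7 = 7*1 + 0, so a_5 = 7.
so x = [8; 1, 1, 1, 5, 7].
Convergents (p_i = a_i*p_{i-1} + p_{i-2}, q_i = a_i*q_{i-1} + q_{i-2} with p_{-2}=0, p_{-1}=1, q_{-2}=1, q_{-1}=0), until the denominator exceeds 71:
  i=0: a_0=8, p_0 = 8*1 + 0 = 8, q_0 = 8*0 + 1 = 1.
  i=1: a_1=1, p_1 = 1*8 + 1 = 9, q_1 = 1*1 + 0 = 1.
  i=2: a_2=1, p_2 = 1*9 + 8 = 17, q_2 = 1*1 + 1 = 2.
  i=3: a_3=1, p_3 = 1*17 + 9 = 26, q_3 = 1*2 + 1 = 3.
  i=4: a_4=5, p_4 = 5*26 + 17 = 147, q_4 = 5*3 + 2 = 17.
  i=5: a_5=7, p_5 = 7*147 + 26 = 1055, q_5 = 7*17 + 3 = 122.
q_5 = 122 > 71, so the last convergent with denominator <= 71 is p_4/q_4 = 147/17.
The closest fraction with denominator <= 71 is either p_4/q_4 or the intermediate fraction (k*p_4 + p_3)/(k*q_4 + q_3) with the largest k >= 1 whose denominator stays <= 71; these approach x as k grows, and every other convergent or intermediate fraction in range is farther away.
Largest k: floor((71 - q_3)/q_4) = floor((71 - 3)/17) = 4.
That gives (4*147 + 26)/(4*17 + 3) = 614/71.
Compare the errors: |x - 147/17| = |1055*17 - 147*122|/(122*17) = 1/2074, and |x - 614/71| = |1055*71 - 614*122|/(122*71) = 3/8662.
Cross-multiplying, 3*2074 = 6222 < 8662 = 1*8662, so 3/8662 is smaller: the intermediate fraction 614/71 is closer to x than 147/17.

614/71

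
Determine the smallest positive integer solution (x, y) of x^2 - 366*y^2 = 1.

(x, y) = (907925, 47458)

First expand sqrt(366) as a continued fraction. With x_i = (sqrt(366) + m_i)/d_i and (m_0, d_0) = (0, 1): a_0 = floor(sqrt(366)) = 19, since 19^2 = 361 <= 366 < 400 = 20^2.
Iterate m_{i+1} = d_i*a_i - m_i, d_{i+1} = (366 - m_{i+1}^2)/d_i, a_{i+1} = floor((a_0 + m_{i+1})/d_{i+1}):
  m_1 = 1*19 - 0 = 19, d_1 = (366 - 19^2)/1 = 5/1 = 5, a_1 = floor((19 + 19)/5) = 7.
  m_2 = 5*7 - 19 = 16, d_2 = (366 - 16^2)/5 = 110/5 = 22, a_2 = floor((19 + 16)/22) = 1.
  m_3 = 22*1 - 16 = 6, d_3 = (366 - 6^2)/22 = 330/22 = 15, a_3 = floor((19 + 6)/15) = 1.
  m_4 = 15*1 - 6 = 9, d_4 = (366 - 9^2)/15 = 285/15 = 19, a_4 = floor((19 + 9)/19) = 1.
  m_5 = 19*1 - 9 = 10, d_5 = (366 - 10^2)/19 = 266/19 = 14, a_5 = floor((19 + 10)/14) = 2.
  m_6 = 14*2 - 10 = 18, d_6 = (366 - 18^2)/14 = 42/14 = 3, a_6 = floor((19 + 18)/3) = 12.
  m_7 = 3*12 - 18 = 18, d_7 = (366 - 18^2)/3 = 42/3 = 14, a_7 = floor((19 + 18)/14) = 2.
  m_8 = 14*2 - 18 = 10, d_8 = (366 - 10^2)/14 = 266/14 = 19, a_8 = floor((19 + 10)/19) = 1.
  m_9 = 19*1 - 10 = 9, d_9 = (366 - 9^2)/19 = 285/19 = 15, a_9 = floor((19 + 9)/15) = 1.
  m_10 = 15*1 - 9 = 6, d_10 = (366 - 6^2)/15 = 330/15 = 22, a_10 = floor((19 + 6)/22) = 1.
  m_11 = 22*1 - 6 = 16, d_11 = (366 - 16^2)/22 = 110/22 = 5, a_11 = floor((19 + 16)/5) = 7.
  m_12 = 5*7 - 16 = 19, d_12 = (366 - 19^2)/5 = 5/5 = 1, a_12 = floor((19 + 19)/1) = 38.
  m_13 = 1*38 - 19 = 19, d_13 = (366 - 19^2)/1 = 5/1 = 5: (m_13, d_13) = (m_1, d_1) = (19, 5), so from here the quotients repeat a_1, ..., a_12; the period length is 12.
So sqrt(366) = [19; (7, 1, 1, 1, 2, 12, 2, 1, 1, 1, 7, 38)] with period length k = 12.
k is even, so the fundamental solution of x^2 - 366y^2 = 1 is (p_{k-1}, q_{k-1}) = (p_11, q_11); compute convergents through index 11.
Convergents (p_i = a_i*p_{i-1} + p_{i-2}, q_i = a_i*q_{i-1} + q_{i-2} with p_{-2}=0, p_{-1}=1, q_{-2}=1, q_{-1}=0):
  i=0: a_0=19, p_0 = 19*1 + 0 = 19, q_0 = 19*0 + 1 = 1.
  i=1: a_1=7, p_1 = 7*19 + 1 = 134, q_1 = 7*1 + 0 = 7.
  i=2: a_2=1, p_2 = 1*134 + 19 = 153, q_2 = 1*7 + 1 = 8.
  i=3: a_3=1, p_3 = 1*153 + 134 = 287, q_3 = 1*8 + 7 = 15.
  i=4: a_4=1, p_4 = 1*287 + 153 = 440, q_4 = 1*15 + 8 = 23.
  i=5: a_5=2, p_5 = 2*440 + 287 = 1167, q_5 = 2*23 + 15 = 61.
  i=6: a_6=12, p_6 = 12*1167 + 440 = 14444, q_6 = 12*61 + 23 = 755.
  i=7: a_7=2, p_7 = 2*14444 + 1167 = 30055, q_7 = 2*755 + 61 = 1571.
  i=8: a_8=1, p_8 = 1*30055 + 14444 = 44499, q_8 = 1*1571 + 755 = 2326.
  i=9: a_9=1, p_9 = 1*44499 + 30055 = 74554, q_9 = 1*2326 + 1571 = 3897.
  i=10: a_10=1, p_10 = 1*74554 + 44499 = 119053, q_10 = 1*3897 + 2326 = 6223.
  i=11: a_11=7, p_11 = 7*119053 + 74554 = 907925, q_11 = 7*6223 + 3897 = 47458.
Check: 907925^2 - 366*47458^2 = 824327805625 - 824327805624 = 1, so (x, y) = (907925, 47458) solves the equation, and by the theorem it is the least positive solution.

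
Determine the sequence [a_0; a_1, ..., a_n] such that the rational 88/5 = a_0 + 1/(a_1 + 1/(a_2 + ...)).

Run the Euclidean algorithm on 88 and 5; the successive quotients are the partial quotients a_0, a_1, ... (each step inverts the fractional part left over by the previous one):
  88 = 17*5 + 3, so a_0 = 17.
  5 = 1*3 + 2, so a_1 = 1.
  3 = 1*2 + 1, so a_2 = 1.
  2 = 2*1 + 0, so a_3 = 2.
The remainder reaches 0 after 4 divisions, so the expansion has 4 partial quotients, read off in order.

[17; 1, 1, 2]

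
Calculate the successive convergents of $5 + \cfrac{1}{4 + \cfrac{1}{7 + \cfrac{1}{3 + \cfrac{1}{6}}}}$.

5/1, 21/4, 152/29, 477/91, 3014/575

Using the convergent recurrence p_i = a_i*p_{i-1} + p_{i-2}, q_i = a_i*q_{i-1} + q_{i-2} with p_{-2}=0, p_{-1}=1, q_{-2}=1, q_{-1}=0:
  i=0: a_0=5, p_0 = 5*1 + 0 = 5, q_0 = 5*0 + 1 = 1.
  i=1: a_1=4, p_1 = 4*5 + 1 = 21, q_1 = 4*1 + 0 = 4.
  i=2: a_2=7, p_2 = 7*21 + 5 = 152, q_2 = 7*4 + 1 = 29.
  i=3: a_3=3, p_3 = 3*152 + 21 = 477, q_3 = 3*29 + 4 = 91.
  i=4: a_4=6, p_4 = 6*477 + 152 = 3014, q_4 = 6*91 + 29 = 575.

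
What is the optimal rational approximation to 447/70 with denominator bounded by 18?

83/13

Expand x = 447/70 as a continued fraction with the Euclidean algorithm:
  447 = 6*70 + 27, so a_0 = 6.
  70 = 2*27 + 16, so a_1 = 2.
  27 = 1*16 + 11, so a_2 = 1.
  16 = 1*11 + 5, so a_3 = 1.
  11 = 2*5 + 1, so a_4 = 2.
  5 = 5*1 + 0, so a_5 = 5.
so x = [6; 2, 1, 1, 2, 5].
Convergents (p_i = a_i*p_{i-1} + p_{i-2}, q_i = a_i*q_{i-1} + q_{i-2} with p_{-2}=0, p_{-1}=1, q_{-2}=1, q_{-1}=0), until the denominator exceeds 18:
  i=0: a_0=6, p_0 = 6*1 + 0 = 6, q_0 = 6*0 + 1 = 1.
  i=1: a_1=2, p_1 = 2*6 + 1 = 13, q_1 = 2*1 + 0 = 2.
  i=2: a_2=1, p_2 = 1*13 + 6 = 19, q_2 = 1*2 + 1 = 3.
  i=3: a_3=1, p_3 = 1*19 + 13 = 32, q_3 = 1*3 + 2 = 5.
  i=4: a_4=2, p_4 = 2*32 + 19 = 83, q_4 = 2*5 + 3 = 13.
  i=5: a_5=5, p_5 = 5*83 + 32 = 447, q_5 = 5*13 + 5 = 70.
q_5 = 70 > 18, so the last convergent with denominator <= 18 is p_4/q_4 = 83/13.
The closest fraction with denominator <= 18 is either p_4/q_4 or the intermediate fraction (k*p_4 + p_3)/(k*q_4 + q_3) with the largest k >= 1 whose denominator stays <= 18; these approach x as k grows, and every other convergent or intermediate fraction in range is farther away.
Largest k: floor((18 - q_3)/q_4) = floor((18 - 5)/13) = 1.
That gives (1*83 + 32)/(1*13 + 5) = 115/18.
Compare the errors: |x - 83/13| = |447*13 - 83*70|/(70*13) = 1/910, and |x - 115/18| = |447*18 - 115*70|/(70*18) = 4/1260.
Cross-multiplying, 1*1260 = 1260 < 3640 = 4*910, so 1/910 is smaller: the convergent 83/13 is closer to x than 115/18.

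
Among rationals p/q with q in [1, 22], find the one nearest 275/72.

Expand x = 275/72 as a continued fraction with the Euclidean algorithm:
  275 = 3*72 + 59, so a_0 = 3.
  72 = 1*59 + 13, so a_1 = 1.
  59 = 4*13 + 7, so a_2 = 4.
  13 = 1*7 + 6, so a_3 = 1.
  7 = 1*6 + 1, so a_4 = 1.
  6 = 6*1 + 0, so a_5 = 6.
so x = [3; 1, 4, 1, 1, 6].
Convergents (p_i = a_i*p_{i-1} + p_{i-2}, q_i = a_i*q_{i-1} + q_{i-2} with p_{-2}=0, p_{-1}=1, q_{-2}=1, q_{-1}=0), until the denominator exceeds 22:
  i=0: a_0=3, p_0 = 3*1 + 0 = 3, q_0 = 3*0 + 1 = 1.
  i=1: a_1=1, p_1 = 1*3 + 1 = 4, q_1 = 1*1 + 0 = 1.
  i=2: a_2=4, p_2 = 4*4 + 3 = 19, q_2 = 4*1 + 1 = 5.
  i=3: a_3=1, p_3 = 1*19 + 4 = 23, q_3 = 1*5 + 1 = 6.
  i=4: a_4=1, p_4 = 1*23 + 19 = 42, q_4 = 1*6 + 5 = 11.
  i=5: a_5=6, p_5 = 6*42 + 23 = 275, q_5 = 6*11 + 6 = 72.
q_5 = 72 > 22, so the last convergent with denominator <= 22 is p_4/q_4 = 42/11.
The closest fraction with denominator <= 22 is either p_4/q_4 or the intermediate fraction (k*p_4 + p_3)/(k*q_4 + q_3) with the largest k >= 1 whose denominator stays <= 22; these approach x as k grows, and every other convergent or intermediate fraction in range is farther away.
Largest k: floor((22 - q_3)/q_4) = floor((22 - 6)/11) = 1.
That gives (1*42 + 23)/(1*11 + 6) = 65/17.
Compare the errors: |x - 42/11| = |275*11 - 42*72|/(72*11) = 1/792, and |x - 65/17| = |275*17 - 65*72|/(72*17) = 5/1224.
Cross-multiplying, 1*1224 = 1224 < 3960 = 5*792, so 1/792 is smaller: the convergent 42/11 is closer to x than 65/17.

42/11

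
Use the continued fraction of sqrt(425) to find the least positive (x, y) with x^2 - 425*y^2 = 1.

First expand sqrt(425) as a continued fraction. With x_i = (sqrt(425) + m_i)/d_i and (m_0, d_0) = (0, 1): a_0 = floor(sqrt(425)) = 20, since 20^2 = 400 <= 425 < 441 = 21^2.
Iterate m_{i+1} = d_i*a_i - m_i, d_{i+1} = (425 - m_{i+1}^2)/d_i, a_{i+1} = floor((a_0 + m_{i+1})/d_{i+1}):
  m_1 = 1*20 - 0 = 20, d_1 = (425 - 20^2)/1 = 25/1 = 25, a_1 = floor((20 + 20)/25) = 1.
  m_2 = 25*1 - 20 = 5, d_2 = (425 - 5^2)/25 = 400/25 = 16, a_2 = floor((20 + 5)/16) = 1.
  m_3 = 16*1 - 5 = 11, d_3 = (425 - 11^2)/16 = 304/16 = 19, a_3 = floor((20 + 11)/19) = 1.
  m_4 = 19*1 - 11 = 8, d_4 = (425 - 8^2)/19 = 361/19 = 19, a_4 = floor((20 + 8)/19) = 1.
  m_5 = 19*1 - 8 = 11, d_5 = (425 - 11^2)/19 = 304/19 = 16, a_5 = floor((20 + 11)/16) = 1.
  m_6 = 16*1 - 11 = 5, d_6 = (425 - 5^2)/16 = 400/16 = 25, a_6 = floor((20 + 5)/25) = 1.
  m_7 = 25*1 - 5 = 20, d_7 = (425 - 20^2)/25 = 25/25 = 1, a_7 = floor((20 + 20)/1) = 40.
  m_8 = 1*40 - 20 = 20, d_8 = (425 - 20^2)/1 = 25/1 = 25: (m_8, d_8) = (m_1, d_1) = (20, 25), so from here the quotients repeat a_1, ..., a_7; the period length is 7.
So sqrt(425) = [20; (1, 1, 1, 1, 1, 1, 40)] with period length k = 7.
k is odd, so (p_{k-1}, q_{k-1}) only solves x^2 - 425y^2 = -1 and the fundamental solution of x^2 - 425y^2 = 1 is (p_{2k-1}, q_{2k-1}) = (p_13, q_13); compute convergents through index 13, running through the period twice.
Convergents (p_i = a_i*p_{i-1} + p_{i-2}, q_i = a_i*q_{i-1} + q_{i-2} with p_{-2}=0, p_{-1}=1, q_{-2}=1, q_{-1}=0):
  i=0: a_0=20, p_0 = 20*1 + 0 = 20, q_0 = 20*0 + 1 = 1.
  i=1: a_1=1, p_1 = 1*20 + 1 = 21, q_1 = 1*1 + 0 = 1.
  i=2: a_2=1, p_2 = 1*21 + 20 = 41, q_2 = 1*1 + 1 = 2.
  i=3: a_3=1, p_3 = 1*41 + 21 = 62, q_3 = 1*2 + 1 = 3.
  i=4: a_4=1, p_4 = 1*62 + 41 = 103, q_4 = 1*3 + 2 = 5.
  i=5: a_5=1, p_5 = 1*103 + 62 = 165, q_5 = 1*5 + 3 = 8.
  i=6: a_6=1, p_6 = 1*165 + 103 = 268, q_6 = 1*8 + 5 = 13.
  i=7: a_7=40, p_7 = 40*268 + 165 = 10885, q_7 = 40*13 + 8 = 528.
  i=8: a_8=1, p_8 = 1*10885 + 268 = 11153, q_8 = 1*528 + 13 = 541.
  i=9: a_9=1, p_9 = 1*11153 + 10885 = 22038, q_9 = 1*541 + 528 = 1069.
  i=10: a_10=1, p_10 = 1*22038 + 11153 = 33191, q_10 = 1*1069 + 541 = 1610.
  i=11: a_11=1, p_11 = 1*33191 + 22038 = 55229, q_11 = 1*1610 + 1069 = 2679.
  i=12: a_12=1, p_12 = 1*55229 + 33191 = 88420, q_12 = 1*2679 + 1610 = 4289.
  i=13: a_13=1, p_13 = 1*88420 + 55229 = 143649, q_13 = 1*4289 + 2679 = 6968.
Indeed p_6^2 - 425*q_6^2 = 71824 - 71825 = -1, not +1.
Check: 143649^2 - 425*6968^2 = 20635035201 - 20635035200 = 1, so (x, y) = (143649, 6968) solves the equation, and by the theorem it is the least positive solution.

(x, y) = (143649, 6968)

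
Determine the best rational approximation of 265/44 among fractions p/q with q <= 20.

6/1

Expand x = 265/44 as a continued fraction with the Euclidean algorithm:
  265 = 6*44 + 1, so a_0 = 6.
  44 = 44*1 + 0, so a_1 = 44.
so x = [6; 44].
Convergents (p_i = a_i*p_{i-1} + p_{i-2}, q_i = a_i*q_{i-1} + q_{i-2} with p_{-2}=0, p_{-1}=1, q_{-2}=1, q_{-1}=0), until the denominator exceeds 20:
  i=0: a_0=6, p_0 = 6*1 + 0 = 6, q_0 = 6*0 + 1 = 1.
  i=1: a_1=44, p_1 = 44*6 + 1 = 265, q_1 = 44*1 + 0 = 44.
q_1 = 44 > 20, so the last convergent with denominator <= 20 is p_0/q_0 = 6/1.
The closest fraction with denominator <= 20 is either p_0/q_0 or the intermediate fraction (k*p_0 + p_{-1})/(k*q_0 + q_{-1}) with the largest k >= 1 whose denominator stays <= 20; these approach x as k grows, and every other convergent or intermediate fraction in range is farther away.
Largest k: floor((20 - q_{-1})/q_0) = floor((20 - 0)/1) = 20 (using the seeds p_{-1} = 1, q_{-1} = 0).
That gives (20*6 + 1)/(20*1 + 0) = 121/20.
Compare the errors: |x - 6/1| = |265*1 - 6*44|/(44*1) = 1/44, and |x - 121/20| = |265*20 - 121*44|/(44*20) = 24/880.
Cross-multiplying, 1*880 = 880 < 1056 = 24*44, so 1/44 is smaller: the convergent 6/1 is closer to x than 121/20.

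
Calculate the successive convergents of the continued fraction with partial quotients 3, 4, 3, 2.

Using the convergent recurrence p_i = a_i*p_{i-1} + p_{i-2}, q_i = a_i*q_{i-1} + q_{i-2} with p_{-2}=0, p_{-1}=1, q_{-2}=1, q_{-1}=0:
  i=0: a_0=3, p_0 = 3*1 + 0 = 3, q_0 = 3*0 + 1 = 1.
  i=1: a_1=4, p_1 = 4*3 + 1 = 13, q_1 = 4*1 + 0 = 4.
  i=2: a_2=3, p_2 = 3*13 + 3 = 42, q_2 = 3*4 + 1 = 13.
  i=3: a_3=2, p_3 = 2*42 + 13 = 97, q_3 = 2*13 + 4 = 30.

3/1, 13/4, 42/13, 97/30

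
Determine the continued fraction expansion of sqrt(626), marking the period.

Write x_i = (sqrt(626) + m_i)/d_i with (m_0, d_0) = (0, 1). a_0 = floor(sqrt(626)) = 25, since 25^2 = 625 <= 626 < 676 = 26^2.
Iterate m_{i+1} = d_i*a_i - m_i, d_{i+1} = (626 - m_{i+1}^2)/d_i, a_{i+1} = floor((a_0 + m_{i+1})/d_{i+1}):
  m_1 = 1*25 - 0 = 25, d_1 = (626 - 25^2)/1 = 1/1 = 1, a_1 = floor((25 + 25)/1) = 50.
  m_2 = 1*50 - 25 = 25, d_2 = (626 - 25^2)/1 = 1/1 = 1: (m_2, d_2) = (m_1, d_1) = (25, 1), so from here the quotient a_1 repeats; the period length is 1.
Hence the expansion of sqrt(626) is a_0 = 25 followed by the repeating block 50 (period 1).

[25; (50)]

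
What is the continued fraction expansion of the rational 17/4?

Run the Euclidean algorithm on 17 and 4; the successive quotients are the partial quotients a_0, a_1, ... (each step inverts the fractional part left over by the previous one):
  17 = 4*4 + 1, so a_0 = 4.
  4 = 4*1 + 0, so a_1 = 4.
The remainder reaches 0 after 2 divisions, so the expansion has 2 partial quotients, read off in order.

[4; 4]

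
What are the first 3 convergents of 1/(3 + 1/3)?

0/1, 1/3, 3/10

Using the convergent recurrence p_i = a_i*p_{i-1} + p_{i-2}, q_i = a_i*q_{i-1} + q_{i-2} with p_{-2}=0, p_{-1}=1, q_{-2}=1, q_{-1}=0:
  i=0: a_0=0, p_0 = 0*1 + 0 = 0, q_0 = 0*0 + 1 = 1.
  i=1: a_1=3, p_1 = 3*0 + 1 = 1, q_1 = 3*1 + 0 = 3.
  i=2: a_2=3, p_2 = 3*1 + 0 = 3, q_2 = 3*3 + 1 = 10.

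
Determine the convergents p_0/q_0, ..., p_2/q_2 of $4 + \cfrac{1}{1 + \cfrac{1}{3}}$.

4/1, 5/1, 19/4

Using the convergent recurrence p_i = a_i*p_{i-1} + p_{i-2}, q_i = a_i*q_{i-1} + q_{i-2} with p_{-2}=0, p_{-1}=1, q_{-2}=1, q_{-1}=0:
  i=0: a_0=4, p_0 = 4*1 + 0 = 4, q_0 = 4*0 + 1 = 1.
  i=1: a_1=1, p_1 = 1*4 + 1 = 5, q_1 = 1*1 + 0 = 1.
  i=2: a_2=3, p_2 = 3*5 + 4 = 19, q_2 = 3*1 + 1 = 4.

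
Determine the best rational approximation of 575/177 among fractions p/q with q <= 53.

Expand x = 575/177 as a continued fraction with the Euclidean algorithm:
  575 = 3*177 + 44, so a_0 = 3.
  177 = 4*44 + 1, so a_1 = 4.
  44 = 44*1 + 0, so a_2 = 44.
so x = [3; 4, 44].
Convergents (p_i = a_i*p_{i-1} + p_{i-2}, q_i = a_i*q_{i-1} + q_{i-2} with p_{-2}=0, p_{-1}=1, q_{-2}=1, q_{-1}=0), until the denominator exceeds 53:
  i=0: a_0=3, p_0 = 3*1 + 0 = 3, q_0 = 3*0 + 1 = 1.
  i=1: a_1=4, p_1 = 4*3 + 1 = 13, q_1 = 4*1 + 0 = 4.
  i=2: a_2=44, p_2 = 44*13 + 3 = 575, q_2 = 44*4 + 1 = 177.
q_2 = 177 > 53, so the last convergent with denominator <= 53 is p_1/q_1 = 13/4.
The closest fraction with denominator <= 53 is either p_1/q_1 or the intermediate fraction (k*p_1 + p_0)/(k*q_1 + q_0) with the largest k >= 1 whose denominator stays <= 53; these approach x as k grows, and every other convergent or intermediate fraction in range is farther away.
Largest k: floor((53 - q_0)/q_1) = floor((53 - 1)/4) = 13.
That gives (13*13 + 3)/(13*4 + 1) = 172/53.
Compare the errors: |x - 13/4| = |575*4 - 13*177|/(177*4) = 1/708, and |x - 172/53| = |575*53 - 172*177|/(177*53) = 31/9381.
Cross-multiplying, 1*9381 = 9381 < 21948 = 31*708, so 1/708 is smaller: the convergent 13/4 is closer to x than 172/53.

13/4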